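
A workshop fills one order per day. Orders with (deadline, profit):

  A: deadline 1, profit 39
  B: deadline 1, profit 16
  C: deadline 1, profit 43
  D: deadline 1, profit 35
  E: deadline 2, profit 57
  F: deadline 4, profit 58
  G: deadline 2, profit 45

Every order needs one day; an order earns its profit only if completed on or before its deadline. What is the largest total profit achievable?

Take jobs in profit order; each goes to the latest open slot no later than its deadline.
Profit order: F=58 E=57 G=45 C=43 A=39 D=35 B=16
Assign: F→slot 4, E→slot 2, G→slot 1, C skipped, A skipped, D skipped, B skipped.
Slots: [1:G] [2:E] [4:F]
Profit = 45 + 57 + 58 = 160

160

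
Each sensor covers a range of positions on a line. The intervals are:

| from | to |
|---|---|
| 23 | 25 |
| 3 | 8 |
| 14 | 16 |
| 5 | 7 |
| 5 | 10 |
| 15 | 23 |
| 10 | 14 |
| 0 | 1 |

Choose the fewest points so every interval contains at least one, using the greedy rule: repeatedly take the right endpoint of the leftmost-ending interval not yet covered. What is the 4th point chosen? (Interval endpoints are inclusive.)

Sorted: [0,1] [5,7] [3,8] [5,10] [10,14] [14,16] [15,23] [23,25]
{[0,1]} hit by 1; {[5,7],[3,8],[5,10]} hit by 7; {[10,14],[14,16]} hit by 14; {[15,23],[23,25]} hit by 23.
Points: 1, 7, 14, 23 (4 total).

23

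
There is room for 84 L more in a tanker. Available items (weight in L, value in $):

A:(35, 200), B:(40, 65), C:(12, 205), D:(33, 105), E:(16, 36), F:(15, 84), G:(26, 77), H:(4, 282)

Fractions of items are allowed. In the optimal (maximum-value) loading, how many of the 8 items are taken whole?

Ratios (sorted): H 70.50, C 17.08, A 5.71, F 5.60, D 3.18, G 2.96, E 2.25, B 1.62
take H (4 @ 282); take C (12 @ 205); take A (35 @ 200); take F (15 @ 84); take 18/33 of D → 57.27. Capacity used 84/84.
4 item(s) taken whole; one partial (take 18/33 of D).

4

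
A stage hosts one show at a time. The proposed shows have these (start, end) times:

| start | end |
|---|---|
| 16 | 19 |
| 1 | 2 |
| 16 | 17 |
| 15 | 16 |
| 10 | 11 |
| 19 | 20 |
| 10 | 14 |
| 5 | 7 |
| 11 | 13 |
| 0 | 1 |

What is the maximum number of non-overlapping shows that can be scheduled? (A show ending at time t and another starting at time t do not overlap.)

Greedy by earliest finish: after sorting by end time, pick each interval compatible with the last pick.
Sorted by end: (0,1)  (1,2)  (5,7)  (10,11)  (11,13)  (10,14)  (15,16)  (16,17)  (16,19)  (19,20)
take (0,1); take (1,2); take (5,7); take (10,11); take (11,13); skip (10,14); take (15,16); take (16,17); take (19,20).
Selected 8 shows.

8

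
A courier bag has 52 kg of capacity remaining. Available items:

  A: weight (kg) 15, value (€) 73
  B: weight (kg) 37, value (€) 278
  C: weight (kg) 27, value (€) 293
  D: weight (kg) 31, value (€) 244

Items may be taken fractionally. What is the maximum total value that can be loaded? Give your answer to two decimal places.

489.77

Greedy by value/weight ratio, highest first.
Ratios (sorted): C 10.85, D 7.87, B 7.51, A 4.87
take C (27 @ 293); take 25/31 of D → 196.77. Capacity used 52/52.
Total value = 489.77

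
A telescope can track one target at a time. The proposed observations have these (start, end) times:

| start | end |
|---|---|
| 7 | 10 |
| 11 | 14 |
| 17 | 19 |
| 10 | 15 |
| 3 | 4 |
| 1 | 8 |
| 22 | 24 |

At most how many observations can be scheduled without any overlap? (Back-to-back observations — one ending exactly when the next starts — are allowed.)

5

Sorted by end: (3,4)  (1,8)  (7,10)  (11,14)  (10,15)  (17,19)  (22,24)
take (3,4); take (7,10); take (11,14); skip (10,15); take (17,19); take (22,24).
Selected 5 observations.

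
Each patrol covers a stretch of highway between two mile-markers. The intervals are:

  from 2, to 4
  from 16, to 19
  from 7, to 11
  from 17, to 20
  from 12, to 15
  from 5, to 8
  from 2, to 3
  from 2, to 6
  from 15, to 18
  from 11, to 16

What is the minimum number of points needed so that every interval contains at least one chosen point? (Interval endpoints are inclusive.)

4

Sorted: [2,3] [2,4] [2,6] [5,8] [7,11] [12,15] [11,16] [15,18] [16,19] [17,20]
{[2,3],[2,4],[2,6]} hit by 3; {[5,8],[7,11]} hit by 8; {[12,15],[11,16],[15,18]} hit by 15; {[16,19],[17,20]} hit by 19.
Points: 3, 8, 15, 19 (4 total).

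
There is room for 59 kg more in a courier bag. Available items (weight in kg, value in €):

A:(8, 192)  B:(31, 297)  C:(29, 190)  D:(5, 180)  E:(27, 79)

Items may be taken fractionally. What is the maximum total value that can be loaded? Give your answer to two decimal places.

767.28

Ratios (sorted): D 36.00, A 24.00, B 9.58, C 6.55, E 2.93
take D (5 @ 180); take A (8 @ 192); take B (31 @ 297); take 15/29 of C → 98.28. Capacity used 59/59.
Total value = 767.28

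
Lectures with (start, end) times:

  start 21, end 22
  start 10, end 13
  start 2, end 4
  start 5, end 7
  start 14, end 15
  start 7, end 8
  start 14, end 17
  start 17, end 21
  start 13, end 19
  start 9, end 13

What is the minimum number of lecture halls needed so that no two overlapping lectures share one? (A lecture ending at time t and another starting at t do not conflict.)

3

The answer is the maximum number of intervals overlapping at any instant.
starts: [2, 5, 7, 9, 10, 13, 14, 14, 17, 21]
ends:   [4, 7, 8, 13, 13, 15, 17, 19, 21, 22]
s2→1 e4→0 s5→1 e7→0 s7→1 e8→0 s9→1 s10→2 e13→1 e13→0 s13→1 s14→2 s14→3  — peak 3.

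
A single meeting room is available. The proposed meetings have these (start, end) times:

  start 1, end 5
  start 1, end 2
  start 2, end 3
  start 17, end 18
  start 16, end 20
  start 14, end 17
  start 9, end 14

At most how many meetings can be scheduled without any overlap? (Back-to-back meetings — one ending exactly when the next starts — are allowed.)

By end time: (1,2), (2,3), (1,5), (9,14), (14,17), (17,18), (16,20).
Pick (1,2); next start ≥ 2 → (2,3); next start ≥ 3 → (9,14); next start ≥ 14 → (14,17); next start ≥ 17 → (17,18).
Selected 5 meetings.

5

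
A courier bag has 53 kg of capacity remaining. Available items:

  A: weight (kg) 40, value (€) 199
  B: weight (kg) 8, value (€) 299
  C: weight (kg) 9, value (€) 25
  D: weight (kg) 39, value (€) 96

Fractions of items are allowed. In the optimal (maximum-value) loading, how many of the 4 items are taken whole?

2

Order: B (299/8=37.38) > A (199/40=4.97) > C (25/9=2.78) > D (96/39=2.46)
Fill: take B (8 @ 299) → take A (40 @ 199) → take 5/9 of C → 13.89; 53/53 used.
2 item(s) taken whole; one partial (take 5/9 of C).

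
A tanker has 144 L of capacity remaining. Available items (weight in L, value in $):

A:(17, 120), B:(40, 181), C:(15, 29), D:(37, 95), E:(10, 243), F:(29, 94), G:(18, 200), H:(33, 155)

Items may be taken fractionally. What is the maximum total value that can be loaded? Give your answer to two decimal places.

983.28

Greedy by value/weight ratio, highest first.
Order: E (243/10=24.30) > G (200/18=11.11) > A (120/17=7.06) > H (155/33=4.70) > B (181/40=4.53) > F (94/29=3.24) > D (95/37=2.57) > C (29/15=1.93)
Fill: take E (10 @ 243) → take G (18 @ 200) → take A (17 @ 120) → take H (33 @ 155) → take B (40 @ 181) → take 26/29 of F → 84.28; 144/144 used.
Total value = 983.28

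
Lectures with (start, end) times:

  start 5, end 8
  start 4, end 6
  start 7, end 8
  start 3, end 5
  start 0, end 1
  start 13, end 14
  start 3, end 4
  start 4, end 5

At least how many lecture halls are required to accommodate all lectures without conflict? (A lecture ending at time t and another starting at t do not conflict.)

3

The answer is the maximum number of intervals overlapping at any instant.
Events (time:±→running): 0:+→1 1:-→0 3:+→1 3:+→2 4:-→1 4:+→2 4:+→3 … peak 3.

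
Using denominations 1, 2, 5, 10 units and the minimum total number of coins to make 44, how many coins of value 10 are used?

Greedy: take as many of the largest coin as possible, then repeat with the remainder.
44 − 4×10→4 − 2×2→0
Count of 10: 4

4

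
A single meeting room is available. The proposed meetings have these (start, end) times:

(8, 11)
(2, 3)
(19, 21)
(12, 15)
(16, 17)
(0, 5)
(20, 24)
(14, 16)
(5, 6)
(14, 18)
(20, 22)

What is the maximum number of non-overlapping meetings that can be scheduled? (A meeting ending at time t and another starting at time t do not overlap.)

6

Order by finish time; keep every interval that doesn't clash with the previous kept one.
Sorted by end: (2,3)  (0,5)  (5,6)  (8,11)  (12,15)  (14,16)  (16,17)  (14,18)  (19,21)  (20,22)  (20,24)
take (2,3); take (5,6); take (8,11); take (12,15); skip (14,16); take (16,17); take (19,21).
Selected 6 meetings.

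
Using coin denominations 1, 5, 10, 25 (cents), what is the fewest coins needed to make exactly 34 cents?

Use the largest denomination that fits, subtract, and repeat.
34 − 1×25→9 − 1×5→4 − 4×1→0
Total coins = 1 + 1 + 4 = 6

6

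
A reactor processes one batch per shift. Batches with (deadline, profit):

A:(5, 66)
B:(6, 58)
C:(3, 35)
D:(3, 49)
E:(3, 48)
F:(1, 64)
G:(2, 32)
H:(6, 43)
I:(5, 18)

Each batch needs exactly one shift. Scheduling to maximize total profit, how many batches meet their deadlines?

By profit: A(d5,66), F(d1,64), B(d6,58), D(d3,49), E(d3,48), H(d6,43), C(d3,35), G(d2,32), I(d5,18)
A→slot 5; F→slot 1; B→slot 6; D→slot 3; E→slot 2; H→slot 4; C skipped; G skipped; I skipped.
6 of 9 scheduled.

6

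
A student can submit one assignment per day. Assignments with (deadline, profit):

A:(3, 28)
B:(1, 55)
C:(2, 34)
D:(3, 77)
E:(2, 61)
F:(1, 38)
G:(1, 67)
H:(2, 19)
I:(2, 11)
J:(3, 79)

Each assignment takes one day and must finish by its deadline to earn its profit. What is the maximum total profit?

Profit order: J=79 D=77 G=67 E=61 B=55 F=38 C=34 A=28 H=19 I=11
Assign: J→slot 3, D→slot 2, G→slot 1, E skipped, B skipped, F skipped, C skipped, A skipped, H skipped, I skipped.
Slots: [1:G] [2:D] [3:J]
Profit = 67 + 77 + 79 = 223

223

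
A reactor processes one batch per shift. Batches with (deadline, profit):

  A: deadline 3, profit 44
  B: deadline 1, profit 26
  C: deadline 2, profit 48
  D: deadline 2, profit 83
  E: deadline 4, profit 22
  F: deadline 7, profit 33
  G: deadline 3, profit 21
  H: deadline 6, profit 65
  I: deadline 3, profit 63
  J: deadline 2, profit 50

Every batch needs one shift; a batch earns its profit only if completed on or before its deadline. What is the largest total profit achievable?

Take jobs in profit order; each goes to the latest open slot no later than its deadline.
By profit: D(d2,83), H(d6,65), I(d3,63), J(d2,50), C(d2,48), A(d3,44), F(d7,33), B(d1,26), E(d4,22), G(d3,21)
D→slot 2; H→slot 6; I→slot 3; J→slot 1; C skipped; A skipped; F→slot 7; B skipped; E→slot 4; G skipped.
Profit = 50 + 83 + 63 + 22 + 65 + 33 = 316

316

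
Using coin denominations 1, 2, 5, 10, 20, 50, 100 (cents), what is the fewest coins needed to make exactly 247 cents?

Use the largest denomination that fits, subtract, and repeat.
247 − 2×100→47 − 2×20→7 − 1×5→2 − 1×2→0
Total coins = 2 + 2 + 1 + 1 = 6

6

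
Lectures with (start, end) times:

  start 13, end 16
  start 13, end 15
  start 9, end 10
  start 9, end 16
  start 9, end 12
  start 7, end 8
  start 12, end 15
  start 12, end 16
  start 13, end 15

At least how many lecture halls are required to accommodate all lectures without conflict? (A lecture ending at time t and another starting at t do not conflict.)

6

starts: [7, 9, 9, 9, 12, 12, 13, 13, 13]
ends:   [8, 10, 12, 15, 15, 15, 16, 16, 16]
s7→1 e8→0 s9→1 s9→2 s9→3 e10→2 e12→1 s12→2 s12→3 s13→4 s13→5 s13→6  — peak 6.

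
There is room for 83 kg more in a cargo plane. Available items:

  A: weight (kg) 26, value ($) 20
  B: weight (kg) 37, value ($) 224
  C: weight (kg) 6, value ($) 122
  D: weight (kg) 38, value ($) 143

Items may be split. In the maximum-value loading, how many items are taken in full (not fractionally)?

Greedy by value/weight ratio, highest first.
Order: C (122/6=20.33) > B (224/37=6.05) > D (143/38=3.76) > A (20/26=0.77)
Fill: take C (6 @ 122) → take B (37 @ 224) → take D (38 @ 143) → take 2/26 of A → 1.54; 83/83 used.
3 item(s) taken whole; one partial (take 2/26 of A).

3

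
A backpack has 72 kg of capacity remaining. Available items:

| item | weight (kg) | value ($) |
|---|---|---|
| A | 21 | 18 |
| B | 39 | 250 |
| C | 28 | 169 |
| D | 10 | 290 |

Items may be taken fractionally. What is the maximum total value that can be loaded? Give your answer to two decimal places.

678.82

Greedy by value/weight ratio, highest first.
Ratios (sorted): D 29.00, B 6.41, C 6.04, A 0.86
take D (10 @ 290); take B (39 @ 250); take 23/28 of C → 138.82. Capacity used 72/72.
Total value = 678.82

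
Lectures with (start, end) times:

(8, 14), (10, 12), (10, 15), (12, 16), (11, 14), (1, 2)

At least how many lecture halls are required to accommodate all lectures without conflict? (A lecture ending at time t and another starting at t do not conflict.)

4

Count concurrent intervals with a sweep; the peak is the room count.
Events (time:±→running): 1:+→1 2:-→0 8:+→1 10:+→2 10:+→3 11:+→4 … peak 4.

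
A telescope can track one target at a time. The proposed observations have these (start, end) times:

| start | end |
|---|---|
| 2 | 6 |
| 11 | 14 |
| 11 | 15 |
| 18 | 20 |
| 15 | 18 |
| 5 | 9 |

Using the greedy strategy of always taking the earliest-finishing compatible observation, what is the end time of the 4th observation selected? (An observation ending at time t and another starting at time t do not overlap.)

20

Sort by end time and greedily take each interval whose start is ≥ the last chosen end.
Sorted by end: (2,6)  (5,9)  (11,14)  (11,15)  (15,18)  (18,20)
take (2,6); take (11,14); take (15,18); take (18,20).
Selected: (2,6) (11,14) (15,18) (18,20)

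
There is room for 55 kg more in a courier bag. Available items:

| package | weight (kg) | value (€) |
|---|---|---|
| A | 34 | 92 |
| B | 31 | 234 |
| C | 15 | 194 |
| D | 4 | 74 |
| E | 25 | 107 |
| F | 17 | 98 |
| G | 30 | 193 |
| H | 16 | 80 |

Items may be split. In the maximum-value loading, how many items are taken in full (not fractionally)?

Greedy by value/weight ratio, highest first.
Order: D (74/4=18.50) > C (194/15=12.93) > B (234/31=7.55) > G (193/30=6.43) > F (98/17=5.76) > H (80/16=5.00) > E (107/25=4.28) > A (92/34=2.71)
Fill: take D (4 @ 74) → take C (15 @ 194) → take B (31 @ 234) → take 5/30 of G → 32.17; 55/55 used.
3 item(s) taken whole; one partial (take 5/30 of G).

3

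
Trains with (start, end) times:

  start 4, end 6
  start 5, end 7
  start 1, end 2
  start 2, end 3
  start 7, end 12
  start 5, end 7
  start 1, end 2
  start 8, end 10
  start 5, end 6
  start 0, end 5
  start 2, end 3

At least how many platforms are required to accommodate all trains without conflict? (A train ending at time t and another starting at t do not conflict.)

starts: [0, 1, 1, 2, 2, 4, 5, 5, 5, 7, 8]
ends:   [2, 2, 3, 3, 5, 6, 6, 7, 7, 10, 12]
s0→1 s1→2 s1→3 e2→2 e2→1 s2→2 s2→3 e3→2 e3→1 s4→2 e5→1 s5→2 s5→3 s5→4  — peak 4.

4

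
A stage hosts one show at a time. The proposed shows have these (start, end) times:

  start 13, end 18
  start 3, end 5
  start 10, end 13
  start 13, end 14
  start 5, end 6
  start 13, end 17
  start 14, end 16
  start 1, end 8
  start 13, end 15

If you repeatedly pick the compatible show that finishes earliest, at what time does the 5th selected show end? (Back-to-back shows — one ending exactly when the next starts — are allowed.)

16

Sort by end time and greedily take each interval whose start is ≥ the last chosen end.
By end time: (3,5), (5,6), (1,8), (10,13), (13,14), (13,15), (14,16), (13,17), (13,18).
Pick (3,5); next start ≥ 5 → (5,6); next start ≥ 6 → (10,13); next start ≥ 13 → (13,14); next start ≥ 14 → (14,16).
Selected: (3,5) (5,6) (10,13) (13,14) (14,16)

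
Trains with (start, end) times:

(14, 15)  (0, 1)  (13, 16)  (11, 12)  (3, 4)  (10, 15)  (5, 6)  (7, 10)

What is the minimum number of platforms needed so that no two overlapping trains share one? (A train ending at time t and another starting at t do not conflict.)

starts: [0, 3, 5, 7, 10, 11, 13, 14]
ends:   [1, 4, 6, 10, 12, 15, 15, 16]
s0→1 e1→0 s3→1 e4→0 s5→1 e6→0 s7→1 e10→0 s10→1 s11→2 e12→1 s13→2 s14→3  — peak 3.

3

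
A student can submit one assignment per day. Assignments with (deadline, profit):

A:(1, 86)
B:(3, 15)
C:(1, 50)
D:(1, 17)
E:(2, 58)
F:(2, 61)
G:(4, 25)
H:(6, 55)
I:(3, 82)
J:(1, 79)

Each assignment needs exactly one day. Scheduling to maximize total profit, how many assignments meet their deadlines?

5

By profit: A(d1,86), I(d3,82), J(d1,79), F(d2,61), E(d2,58), H(d6,55), C(d1,50), G(d4,25), D(d1,17), B(d3,15)
A→slot 1; I→slot 3; J skipped; F→slot 2; E skipped; H→slot 6; C skipped; G→slot 4; D skipped; B skipped.
5 of 10 scheduled.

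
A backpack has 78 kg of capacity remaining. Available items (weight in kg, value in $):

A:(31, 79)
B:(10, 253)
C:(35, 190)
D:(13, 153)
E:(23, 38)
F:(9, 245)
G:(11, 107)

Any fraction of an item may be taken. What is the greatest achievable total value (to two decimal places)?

Greedy by value/weight ratio, highest first.
Ratios (sorted): F 27.22, B 25.30, D 11.77, G 9.73, C 5.43, A 2.55, E 1.65
take F (9 @ 245); take B (10 @ 253); take D (13 @ 153); take G (11 @ 107); take C (35 @ 190). Capacity used 78/78.
Total value = 948.00

948.00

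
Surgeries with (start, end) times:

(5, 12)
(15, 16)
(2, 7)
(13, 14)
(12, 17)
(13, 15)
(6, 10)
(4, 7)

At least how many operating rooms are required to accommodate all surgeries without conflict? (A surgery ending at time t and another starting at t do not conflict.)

starts: [2, 4, 5, 6, 12, 13, 13, 15]
ends:   [7, 7, 10, 12, 14, 15, 16, 17]
s2→1 s4→2 s5→3 s6→4  — peak 4.

4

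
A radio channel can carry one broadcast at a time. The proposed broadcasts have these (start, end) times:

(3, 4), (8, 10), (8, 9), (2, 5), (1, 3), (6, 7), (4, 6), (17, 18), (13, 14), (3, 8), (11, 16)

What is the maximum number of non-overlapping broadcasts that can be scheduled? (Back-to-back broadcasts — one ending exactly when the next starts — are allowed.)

Order by finish time; keep every interval that doesn't clash with the previous kept one.
By end time: (1,3), (3,4), (2,5), (4,6), (6,7), (3,8), (8,9), (8,10), (13,14), (11,16), (17,18).
Pick (1,3); next start ≥ 3 → (3,4); next start ≥ 4 → (4,6); next start ≥ 6 → (6,7); next start ≥ 7 → (8,9); next start ≥ 9 → (13,14); next start ≥ 14 → (17,18).
Selected 7 broadcasts.

7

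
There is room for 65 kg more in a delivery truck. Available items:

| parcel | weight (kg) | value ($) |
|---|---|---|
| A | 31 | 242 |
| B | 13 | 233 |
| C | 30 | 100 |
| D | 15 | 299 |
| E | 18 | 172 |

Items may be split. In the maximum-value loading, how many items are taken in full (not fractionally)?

Greedy by value/weight ratio, highest first.
Ratios (sorted): D 19.93, B 17.92, E 9.56, A 7.81, C 3.33
take D (15 @ 299); take B (13 @ 233); take E (18 @ 172); take 19/31 of A → 148.32. Capacity used 65/65.
3 item(s) taken whole; one partial (take 19/31 of A).

3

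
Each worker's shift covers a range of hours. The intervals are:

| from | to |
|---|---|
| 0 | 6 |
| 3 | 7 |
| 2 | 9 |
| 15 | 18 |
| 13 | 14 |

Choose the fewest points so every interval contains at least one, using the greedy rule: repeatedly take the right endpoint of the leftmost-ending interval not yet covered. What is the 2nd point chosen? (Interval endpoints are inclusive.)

Process intervals by earliest right end; each time one isn't hit yet, stab at its right endpoint.
Sorted: [0,6] [3,7] [2,9] [13,14] [15,18]
{[0,6],[3,7],[2,9]} hit by 6; {[13,14]} hit by 14; {[15,18]} hit by 18.
Points: 6, 14, 18 (3 total).

14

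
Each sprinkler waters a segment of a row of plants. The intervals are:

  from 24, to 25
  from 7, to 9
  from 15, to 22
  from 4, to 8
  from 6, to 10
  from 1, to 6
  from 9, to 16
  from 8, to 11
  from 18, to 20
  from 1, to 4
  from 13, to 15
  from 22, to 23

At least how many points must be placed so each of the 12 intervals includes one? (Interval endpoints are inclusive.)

Process intervals by earliest right end; each time one isn't hit yet, stab at its right endpoint.
Sorted: [1,4] [1,6] [4,8] [7,9] [6,10] [8,11] [13,15] [9,16] [18,20] [15,22] [22,23] [24,25]
{[1,4],[1,6],[4,8]} hit by 4; {[7,9],[6,10],[8,11]} hit by 9; {[13,15],[9,16]} hit by 15; {[18,20],[15,22]} hit by 20; {[22,23]} hit by 23; {[24,25]} hit by 25.
Points: 4, 9, 15, 20, 23, 25 (6 total).

6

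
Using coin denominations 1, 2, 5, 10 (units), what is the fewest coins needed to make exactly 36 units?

5

36 = 3×10 + 1×5 + 1×1
Total coins = 3 + 1 + 1 = 5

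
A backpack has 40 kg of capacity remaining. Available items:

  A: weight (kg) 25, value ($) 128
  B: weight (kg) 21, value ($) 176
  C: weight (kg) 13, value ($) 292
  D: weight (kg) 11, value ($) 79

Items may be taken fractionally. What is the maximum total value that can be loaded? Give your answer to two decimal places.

Ratios (sorted): C 22.46, B 8.38, D 7.18, A 5.12
take C (13 @ 292); take B (21 @ 176); take 6/11 of D → 43.09. Capacity used 40/40.
Total value = 511.09

511.09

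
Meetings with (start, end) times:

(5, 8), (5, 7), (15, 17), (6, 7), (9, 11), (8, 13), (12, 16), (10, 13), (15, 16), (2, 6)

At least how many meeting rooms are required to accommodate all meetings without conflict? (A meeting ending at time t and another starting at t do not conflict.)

starts: [2, 5, 5, 6, 8, 9, 10, 12, 15, 15]
ends:   [6, 7, 7, 8, 11, 13, 13, 16, 16, 17]
s2→1 s5→2 s5→3  — peak 3.

3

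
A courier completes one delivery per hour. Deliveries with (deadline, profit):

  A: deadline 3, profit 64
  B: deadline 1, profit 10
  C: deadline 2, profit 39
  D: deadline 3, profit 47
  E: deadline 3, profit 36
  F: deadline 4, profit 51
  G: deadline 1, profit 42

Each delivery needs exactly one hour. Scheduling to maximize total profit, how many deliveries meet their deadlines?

Sort by profit descending; place each in the latest free slot ≤ its deadline.
Profit order: A=64 F=51 D=47 G=42 C=39 E=36 B=10
Assign: A→slot 3, F→slot 4, D→slot 2, G→slot 1, C skipped, E skipped, B skipped.
Slots: [1:G] [2:D] [3:A] [4:F]
4 of 7 scheduled.

4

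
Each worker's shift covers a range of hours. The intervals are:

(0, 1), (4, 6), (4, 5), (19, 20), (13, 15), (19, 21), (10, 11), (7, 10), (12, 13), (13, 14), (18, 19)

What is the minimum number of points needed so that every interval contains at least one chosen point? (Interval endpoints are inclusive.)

Process intervals by earliest right end; each time one isn't hit yet, stab at its right endpoint.
By right end: [0,1]  [4,5]  [4,6]  [7,10]  [10,11]  [12,13]  [13,14]  [13,15]  [18,19]  [19,20]  [19,21]
[0,1] uncovered → point at 1; [4,5] uncovered → point at 5; [7,10] uncovered → point at 10; [12,13] uncovered → point at 13; [18,19] uncovered → point at 19.
Points: 1, 5, 10, 13, 19 (5 total).

5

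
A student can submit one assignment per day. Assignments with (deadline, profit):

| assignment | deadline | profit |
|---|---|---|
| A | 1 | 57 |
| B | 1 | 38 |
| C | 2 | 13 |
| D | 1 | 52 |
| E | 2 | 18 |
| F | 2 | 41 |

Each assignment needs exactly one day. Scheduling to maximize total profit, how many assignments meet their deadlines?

2

Take jobs in profit order; each goes to the latest open slot no later than its deadline.
By profit: A(d1,57), D(d1,52), F(d2,41), B(d1,38), E(d2,18), C(d2,13)
A→slot 1; D skipped; F→slot 2; B skipped; E skipped; C skipped.
2 of 6 scheduled.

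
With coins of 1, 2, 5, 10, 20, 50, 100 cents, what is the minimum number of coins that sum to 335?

335 − 3×100→35 − 1×20→15 − 1×10→5 − 1×5→0
Total coins = 3 + 1 + 1 + 1 = 6

6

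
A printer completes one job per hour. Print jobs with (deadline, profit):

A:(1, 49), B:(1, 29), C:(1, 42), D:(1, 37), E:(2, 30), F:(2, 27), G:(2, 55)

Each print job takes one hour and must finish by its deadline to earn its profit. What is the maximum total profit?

Take jobs in profit order; each goes to the latest open slot no later than its deadline.
By profit: G(d2,55), A(d1,49), C(d1,42), D(d1,37), E(d2,30), B(d1,29), F(d2,27)
G→slot 2; A→slot 1; C skipped; D skipped; E skipped; B skipped; F skipped.
Profit = 49 + 55 = 104

104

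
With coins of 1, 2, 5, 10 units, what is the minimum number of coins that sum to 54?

7

Greedy: take as many of the largest coin as possible, then repeat with the remainder.
54 − 5×10→4 − 2×2→0
Total coins = 5 + 2 = 7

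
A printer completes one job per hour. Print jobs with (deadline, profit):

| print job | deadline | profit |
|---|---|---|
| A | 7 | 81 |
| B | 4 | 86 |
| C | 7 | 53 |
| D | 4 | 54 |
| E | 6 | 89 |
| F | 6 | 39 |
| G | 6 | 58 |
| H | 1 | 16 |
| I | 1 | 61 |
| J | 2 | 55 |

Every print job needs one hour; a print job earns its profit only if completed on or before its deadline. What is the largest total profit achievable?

Sort by profit descending; place each in the latest free slot ≤ its deadline.
Profit order: E=89 B=86 A=81 I=61 G=58 J=55 D=54 C=53 F=39 H=16
Assign: E→slot 6, B→slot 4, A→slot 7, I→slot 1, G→slot 5, J→slot 2, D→slot 3, C skipped, F skipped, H skipped.
Slots: [1:I] [2:J] [3:D] [4:B] [5:G] [6:E] [7:A]
Profit = 61 + 55 + 54 + 86 + 58 + 89 + 81 = 484

484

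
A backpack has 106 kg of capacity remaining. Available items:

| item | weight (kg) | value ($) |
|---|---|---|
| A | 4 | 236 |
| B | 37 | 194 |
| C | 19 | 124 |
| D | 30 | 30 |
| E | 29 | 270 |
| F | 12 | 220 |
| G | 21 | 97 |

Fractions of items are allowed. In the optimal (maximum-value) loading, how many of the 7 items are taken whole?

5

Sort by value per unit weight and fill in that order.
Ratios (sorted): A 59.00, F 18.33, E 9.31, C 6.53, B 5.24, G 4.62, D 1.00
take A (4 @ 236); take F (12 @ 220); take E (29 @ 270); take C (19 @ 124); take B (37 @ 194); take 5/21 of G → 23.10. Capacity used 106/106.
5 item(s) taken whole; one partial (take 5/21 of G).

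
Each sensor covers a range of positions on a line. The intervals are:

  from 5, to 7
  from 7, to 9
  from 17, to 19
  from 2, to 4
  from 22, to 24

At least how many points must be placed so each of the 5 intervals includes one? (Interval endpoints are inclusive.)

4

Sorted: [2,4] [5,7] [7,9] [17,19] [22,24]
{[2,4]} hit by 4; {[5,7],[7,9]} hit by 7; {[17,19]} hit by 19; {[22,24]} hit by 24.
Points: 4, 7, 19, 24 (4 total).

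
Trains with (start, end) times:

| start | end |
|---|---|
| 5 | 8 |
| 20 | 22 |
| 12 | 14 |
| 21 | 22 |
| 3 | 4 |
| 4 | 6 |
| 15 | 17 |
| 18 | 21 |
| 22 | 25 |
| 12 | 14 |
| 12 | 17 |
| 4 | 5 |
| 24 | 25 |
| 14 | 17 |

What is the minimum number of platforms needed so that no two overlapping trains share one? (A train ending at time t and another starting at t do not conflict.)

3

Events (time:±→running): 3:+→1 4:-→0 4:+→1 4:+→2 5:-→1 5:+→2 6:-→1 8:-→0 12:+→1 12:+→2 12:+→3 … peak 3.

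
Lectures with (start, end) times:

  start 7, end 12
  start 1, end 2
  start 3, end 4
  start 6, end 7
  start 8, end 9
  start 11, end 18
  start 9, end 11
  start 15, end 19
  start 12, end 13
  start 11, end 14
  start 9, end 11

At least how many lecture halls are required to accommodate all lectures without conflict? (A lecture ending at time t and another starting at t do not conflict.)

3

Count concurrent intervals with a sweep; the peak is the room count.
starts: [1, 3, 6, 7, 8, 9, 9, 11, 11, 12, 15]
ends:   [2, 4, 7, 9, 11, 11, 12, 13, 14, 18, 19]
s1→1 e2→0 s3→1 e4→0 s6→1 e7→0 s7→1 s8→2 e9→1 s9→2 s9→3  — peak 3.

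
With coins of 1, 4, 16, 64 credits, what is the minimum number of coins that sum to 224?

224 = 3×64 + 2×16
Total coins = 3 + 2 = 5

5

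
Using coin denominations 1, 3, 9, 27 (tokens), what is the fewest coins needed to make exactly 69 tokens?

5

Greedy: take as many of the largest coin as possible, then repeat with the remainder.
69 − 2×27→15 − 1×9→6 − 2×3→0
Total coins = 2 + 1 + 2 = 5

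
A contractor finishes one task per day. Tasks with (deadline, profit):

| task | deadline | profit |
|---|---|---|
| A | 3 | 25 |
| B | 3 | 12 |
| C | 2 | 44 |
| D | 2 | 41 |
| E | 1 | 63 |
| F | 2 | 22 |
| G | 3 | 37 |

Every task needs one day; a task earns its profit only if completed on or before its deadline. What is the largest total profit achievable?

By profit: E(d1,63), C(d2,44), D(d2,41), G(d3,37), A(d3,25), F(d2,22), B(d3,12)
E→slot 1; C→slot 2; D skipped; G→slot 3; A skipped; F skipped; B skipped.
Profit = 63 + 44 + 37 = 144

144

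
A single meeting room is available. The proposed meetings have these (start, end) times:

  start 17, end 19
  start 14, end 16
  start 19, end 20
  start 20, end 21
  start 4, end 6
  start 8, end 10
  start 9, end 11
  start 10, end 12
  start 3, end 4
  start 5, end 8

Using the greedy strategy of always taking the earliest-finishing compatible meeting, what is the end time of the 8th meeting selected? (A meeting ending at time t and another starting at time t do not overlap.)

Order by finish time; keep every interval that doesn't clash with the previous kept one.
By end time: (3,4), (4,6), (5,8), (8,10), (9,11), (10,12), (14,16), (17,19), (19,20), (20,21).
Pick (3,4); next start ≥ 4 → (4,6); next start ≥ 6 → (8,10); next start ≥ 10 → (10,12); next start ≥ 12 → (14,16); next start ≥ 16 → (17,19); next start ≥ 19 → (19,20); next start ≥ 20 → (20,21).
Selected: (3,4) (4,6) (8,10) (10,12) (14,16) (17,19) (19,20) (20,21)

21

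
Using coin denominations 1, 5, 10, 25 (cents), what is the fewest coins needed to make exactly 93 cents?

93 = 3×25 + 1×10 + 1×5 + 3×1
Total coins = 3 + 1 + 1 + 3 = 8

8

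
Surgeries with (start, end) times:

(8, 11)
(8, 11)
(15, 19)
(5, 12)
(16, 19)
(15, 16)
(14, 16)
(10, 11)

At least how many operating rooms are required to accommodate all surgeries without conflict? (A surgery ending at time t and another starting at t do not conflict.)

The answer is the maximum number of intervals overlapping at any instant.
Events (time:±→running): 5:+→1 8:+→2 8:+→3 10:+→4 … peak 4.

4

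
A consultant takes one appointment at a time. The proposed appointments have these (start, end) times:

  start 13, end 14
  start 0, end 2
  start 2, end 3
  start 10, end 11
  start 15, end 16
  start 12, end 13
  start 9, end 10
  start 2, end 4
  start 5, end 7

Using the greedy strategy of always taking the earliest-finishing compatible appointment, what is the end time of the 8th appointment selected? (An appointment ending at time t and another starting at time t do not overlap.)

Greedy by earliest finish: after sorting by end time, pick each interval compatible with the last pick.
Sorted by end: (0,2)  (2,3)  (2,4)  (5,7)  (9,10)  (10,11)  (12,13)  (13,14)  (15,16)
take (0,2); take (2,3); take (5,7); take (9,10); take (10,11); take (12,13); take (13,14); take (15,16).
Selected: (0,2) (2,3) (5,7) (9,10) (10,11) (12,13) (13,14) (15,16)

16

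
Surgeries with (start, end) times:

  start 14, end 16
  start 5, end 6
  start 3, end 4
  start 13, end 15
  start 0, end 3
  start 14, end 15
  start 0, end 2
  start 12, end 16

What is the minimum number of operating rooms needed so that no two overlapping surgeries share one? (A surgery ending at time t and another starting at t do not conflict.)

Count concurrent intervals with a sweep; the peak is the room count.
starts: [0, 0, 3, 5, 12, 13, 14, 14]
ends:   [2, 3, 4, 6, 15, 15, 16, 16]
s0→1 s0→2 e2→1 e3→0 s3→1 e4→0 s5→1 e6→0 s12→1 s13→2 s14→3 s14→4  — peak 4.

4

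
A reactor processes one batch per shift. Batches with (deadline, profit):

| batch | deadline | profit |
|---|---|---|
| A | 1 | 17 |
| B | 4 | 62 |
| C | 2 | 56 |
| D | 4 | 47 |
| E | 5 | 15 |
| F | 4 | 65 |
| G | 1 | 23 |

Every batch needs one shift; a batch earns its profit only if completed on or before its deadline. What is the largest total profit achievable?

By profit: F(d4,65), B(d4,62), C(d2,56), D(d4,47), G(d1,23), A(d1,17), E(d5,15)
F→slot 4; B→slot 3; C→slot 2; D→slot 1; G skipped; A skipped; E→slot 5.
Profit = 47 + 56 + 62 + 65 + 15 = 245

245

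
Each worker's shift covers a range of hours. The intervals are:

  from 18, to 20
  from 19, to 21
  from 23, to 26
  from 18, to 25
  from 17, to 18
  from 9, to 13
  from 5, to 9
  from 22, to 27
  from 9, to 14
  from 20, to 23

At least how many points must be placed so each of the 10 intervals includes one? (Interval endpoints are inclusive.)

Process intervals by earliest right end; each time one isn't hit yet, stab at its right endpoint.
By right end: [5,9]  [9,13]  [9,14]  [17,18]  [18,20]  [19,21]  [20,23]  [18,25]  [23,26]  [22,27]
[5,9] uncovered → point at 9; [17,18] uncovered → point at 18; [19,21] uncovered → point at 21; [23,26] uncovered → point at 26.
Points: 9, 18, 21, 26 (4 total).

4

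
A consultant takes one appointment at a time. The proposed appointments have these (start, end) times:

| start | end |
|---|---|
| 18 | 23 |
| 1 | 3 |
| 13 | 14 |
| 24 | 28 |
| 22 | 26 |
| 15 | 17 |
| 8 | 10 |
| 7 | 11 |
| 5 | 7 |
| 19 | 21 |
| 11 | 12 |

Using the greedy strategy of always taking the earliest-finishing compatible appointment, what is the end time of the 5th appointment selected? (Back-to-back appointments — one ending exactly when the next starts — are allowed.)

14

Sorted by end: (1,3)  (5,7)  (8,10)  (7,11)  (11,12)  (13,14)  (15,17)  (19,21)  (18,23)  (22,26)  (24,28)
take (1,3); take (5,7); take (8,10); skip (7,11); take (11,12); take (13,14); take (15,17); take (19,21); skip (18,23); take (22,26).
Selected: (1,3) (5,7) (8,10) (11,12) (13,14) (15,17) (19,21) (22,26)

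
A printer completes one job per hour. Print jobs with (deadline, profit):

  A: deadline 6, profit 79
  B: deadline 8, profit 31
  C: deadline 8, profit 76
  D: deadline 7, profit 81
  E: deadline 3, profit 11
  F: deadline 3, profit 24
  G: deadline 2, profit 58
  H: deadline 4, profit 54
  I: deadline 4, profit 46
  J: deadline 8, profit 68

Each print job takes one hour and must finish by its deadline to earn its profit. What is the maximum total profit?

493

Take jobs in profit order; each goes to the latest open slot no later than its deadline.
Profit order: D=81 A=79 C=76 J=68 G=58 H=54 I=46 B=31 F=24 E=11
Assign: D→slot 7, A→slot 6, C→slot 8, J→slot 5, G→slot 2, H→slot 4, I→slot 3, B→slot 1, F skipped, E skipped.
Slots: [1:B] [2:G] [3:I] [4:H] [5:J] [6:A] [7:D] [8:C]
Profit = 31 + 58 + 46 + 54 + 68 + 79 + 81 + 76 = 493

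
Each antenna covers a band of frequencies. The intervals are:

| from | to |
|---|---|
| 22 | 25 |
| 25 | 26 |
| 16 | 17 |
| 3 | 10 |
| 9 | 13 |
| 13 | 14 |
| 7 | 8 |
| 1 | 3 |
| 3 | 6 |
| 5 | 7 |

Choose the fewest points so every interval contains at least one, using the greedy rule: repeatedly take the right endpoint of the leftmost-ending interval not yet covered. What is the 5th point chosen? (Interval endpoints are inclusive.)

By right end: [1,3]  [3,6]  [5,7]  [7,8]  [3,10]  [9,13]  [13,14]  [16,17]  [22,25]  [25,26]
[1,3] uncovered → point at 3; [5,7] uncovered → point at 7; [9,13] uncovered → point at 13; [16,17] uncovered → point at 17; [22,25] uncovered → point at 25.
Points: 3, 7, 13, 17, 25 (5 total).

25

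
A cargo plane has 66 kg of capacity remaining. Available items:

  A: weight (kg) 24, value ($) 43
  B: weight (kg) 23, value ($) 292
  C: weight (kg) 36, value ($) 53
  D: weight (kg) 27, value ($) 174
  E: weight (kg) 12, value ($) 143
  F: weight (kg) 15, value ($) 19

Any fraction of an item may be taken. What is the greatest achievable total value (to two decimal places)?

Greedy by value/weight ratio, highest first.
Ratios (sorted): B 12.70, E 11.92, D 6.44, A 1.79, C 1.47, F 1.27
take B (23 @ 292); take E (12 @ 143); take D (27 @ 174); take 4/24 of A → 7.17. Capacity used 66/66.
Total value = 616.17

616.17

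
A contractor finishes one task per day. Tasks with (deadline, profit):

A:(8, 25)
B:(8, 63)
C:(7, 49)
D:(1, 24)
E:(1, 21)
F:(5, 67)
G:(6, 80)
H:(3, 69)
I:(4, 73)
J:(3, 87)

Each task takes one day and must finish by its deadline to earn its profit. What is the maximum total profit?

513

Take jobs in profit order; each goes to the latest open slot no later than its deadline.
By profit: J(d3,87), G(d6,80), I(d4,73), H(d3,69), F(d5,67), B(d8,63), C(d7,49), A(d8,25), D(d1,24), E(d1,21)
J→slot 3; G→slot 6; I→slot 4; H→slot 2; F→slot 5; B→slot 8; C→slot 7; A→slot 1; D skipped; E skipped.
Profit = 25 + 69 + 87 + 73 + 67 + 80 + 49 + 63 = 513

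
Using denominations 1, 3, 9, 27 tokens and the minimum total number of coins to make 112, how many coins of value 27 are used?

4

Greedy: take as many of the largest coin as possible, then repeat with the remainder.
112 = 4×27 + 1×3 + 1×1
Count of 27: 4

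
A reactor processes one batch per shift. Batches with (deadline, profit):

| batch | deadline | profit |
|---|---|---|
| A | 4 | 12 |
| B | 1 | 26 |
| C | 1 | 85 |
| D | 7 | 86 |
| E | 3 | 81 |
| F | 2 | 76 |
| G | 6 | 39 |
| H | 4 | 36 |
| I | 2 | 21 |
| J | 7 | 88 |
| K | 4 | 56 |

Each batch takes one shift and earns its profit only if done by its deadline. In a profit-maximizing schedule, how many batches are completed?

Profit order: J=88 D=86 C=85 E=81 F=76 K=56 G=39 H=36 B=26 I=21 A=12
Assign: J→slot 7, D→slot 6, C→slot 1, E→slot 3, F→slot 2, K→slot 4, G→slot 5, H skipped, B skipped, I skipped, A skipped.
Slots: [1:C] [2:F] [3:E] [4:K] [5:G] [6:D] [7:J]
7 of 11 scheduled.

7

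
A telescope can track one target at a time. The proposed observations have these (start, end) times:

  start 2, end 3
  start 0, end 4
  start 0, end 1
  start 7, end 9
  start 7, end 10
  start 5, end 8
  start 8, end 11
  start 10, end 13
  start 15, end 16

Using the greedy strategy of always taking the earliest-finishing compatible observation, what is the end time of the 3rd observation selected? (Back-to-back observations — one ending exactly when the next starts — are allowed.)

Sorted by end: (0,1)  (2,3)  (0,4)  (5,8)  (7,9)  (7,10)  (8,11)  (10,13)  (15,16)
take (0,1); take (2,3); skip (0,4); take (5,8); take (8,11); take (15,16).
Selected: (0,1) (2,3) (5,8) (8,11) (15,16)

8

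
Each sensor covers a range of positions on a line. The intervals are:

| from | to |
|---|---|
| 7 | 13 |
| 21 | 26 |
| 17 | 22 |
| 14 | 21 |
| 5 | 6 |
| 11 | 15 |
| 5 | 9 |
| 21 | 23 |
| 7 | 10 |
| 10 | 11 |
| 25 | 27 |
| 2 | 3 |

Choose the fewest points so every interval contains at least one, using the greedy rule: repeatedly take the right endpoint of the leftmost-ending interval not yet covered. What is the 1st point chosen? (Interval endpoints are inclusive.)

Process intervals by earliest right end; each time one isn't hit yet, stab at its right endpoint.
Sorted: [2,3] [5,6] [5,9] [7,10] [10,11] [7,13] [11,15] [14,21] [17,22] [21,23] [21,26] [25,27]
{[2,3]} hit by 3; {[5,6],[5,9]} hit by 6; {[7,10],[10,11],[7,13]} hit by 10; {[11,15],[14,21]} hit by 15; {[17,22],[21,23],[21,26]} hit by 22; {[25,27]} hit by 27.
Points: 3, 6, 10, 15, 22, 27 (6 total).

3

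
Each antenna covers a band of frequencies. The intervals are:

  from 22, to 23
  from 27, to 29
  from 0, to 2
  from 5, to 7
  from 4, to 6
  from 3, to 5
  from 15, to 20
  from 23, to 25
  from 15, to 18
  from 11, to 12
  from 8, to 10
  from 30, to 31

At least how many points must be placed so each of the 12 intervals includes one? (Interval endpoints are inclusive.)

8

Process intervals by earliest right end; each time one isn't hit yet, stab at its right endpoint.
By right end: [0,2]  [3,5]  [4,6]  [5,7]  [8,10]  [11,12]  [15,18]  [15,20]  [22,23]  [23,25]  [27,29]  [30,31]
[0,2] uncovered → point at 2; [3,5] uncovered → point at 5; [8,10] uncovered → point at 10; [11,12] uncovered → point at 12; [15,18] uncovered → point at 18; [22,23] uncovered → point at 23; [27,29] uncovered → point at 29; [30,31] uncovered → point at 31.
Points: 2, 5, 10, 12, 18, 23, 29, 31 (8 total).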